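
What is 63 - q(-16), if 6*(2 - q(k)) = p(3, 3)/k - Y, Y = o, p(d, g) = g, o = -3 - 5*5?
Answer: 6301/96 ≈ 65.635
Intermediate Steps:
o = -28 (o = -3 - 25 = -28)
Y = -28
q(k) = -8/3 - 1/(2*k) (q(k) = 2 - (3/k - 1*(-28))/6 = 2 - (3/k + 28)/6 = 2 - (28 + 3/k)/6 = 2 + (-14/3 - 1/(2*k)) = -8/3 - 1/(2*k))
63 - q(-16) = 63 - (-3 - 16*(-16))/(6*(-16)) = 63 - (-1)*(-3 + 256)/(6*16) = 63 - (-1)*253/(6*16) = 63 - 1*(-253/96) = 63 + 253/96 = 6301/96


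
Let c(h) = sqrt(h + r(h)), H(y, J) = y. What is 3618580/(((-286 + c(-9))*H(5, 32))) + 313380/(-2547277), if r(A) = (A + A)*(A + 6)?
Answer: -527268083829332/208242442027 - 2171148*sqrt(5)/81751 ≈ -2591.4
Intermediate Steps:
r(A) = 2*A*(6 + A) (r(A) = (2*A)*(6 + A) = 2*A*(6 + A))
c(h) = sqrt(h + 2*h*(6 + h))
3618580/(((-286 + c(-9))*H(5, 32))) + 313380/(-2547277) = 3618580/(((-286 + sqrt(-9*(13 + 2*(-9))))*5)) + 313380/(-2547277) = 3618580/(((-286 + sqrt(-9*(13 - 18)))*5)) + 313380*(-1/2547277) = 3618580/(((-286 + sqrt(-9*(-5)))*5)) - 313380/2547277 = 3618580/(((-286 + sqrt(45))*5)) - 313380/2547277 = 3618580/(((-286 + 3*sqrt(5))*5)) - 313380/2547277 = 3618580/(-1430 + 15*sqrt(5)) - 313380/2547277 = -313380/2547277 + 3618580/(-1430 + 15*sqrt(5))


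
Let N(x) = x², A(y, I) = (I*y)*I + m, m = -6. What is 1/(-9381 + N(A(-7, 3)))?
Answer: -1/4620 ≈ -0.00021645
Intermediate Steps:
A(y, I) = -6 + y*I² (A(y, I) = (I*y)*I - 6 = y*I² - 6 = -6 + y*I²)
1/(-9381 + N(A(-7, 3))) = 1/(-9381 + (-6 - 7*3²)²) = 1/(-9381 + (-6 - 7*9)²) = 1/(-9381 + (-6 - 63)²) = 1/(-9381 + (-69)²) = 1/(-9381 + 4761) = 1/(-4620) = -1/4620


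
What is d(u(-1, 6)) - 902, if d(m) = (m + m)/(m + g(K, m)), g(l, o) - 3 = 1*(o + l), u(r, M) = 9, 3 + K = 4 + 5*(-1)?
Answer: -15316/17 ≈ -900.94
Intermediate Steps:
K = -4 (K = -3 + (4 + 5*(-1)) = -3 + (4 - 5) = -3 - 1 = -4)
g(l, o) = 3 + l + o (g(l, o) = 3 + 1*(o + l) = 3 + 1*(l + o) = 3 + (l + o) = 3 + l + o)
d(m) = 2*m/(-1 + 2*m) (d(m) = (m + m)/(m + (3 - 4 + m)) = (2*m)/(m + (-1 + m)) = (2*m)/(-1 + 2*m) = 2*m/(-1 + 2*m))
d(u(-1, 6)) - 902 = 2*9/(-1 + 2*9) - 902 = 2*9/(-1 + 18) - 902 = 2*9/17 - 902 = 2*9*(1/17) - 902 = 18/17 - 902 = -15316/17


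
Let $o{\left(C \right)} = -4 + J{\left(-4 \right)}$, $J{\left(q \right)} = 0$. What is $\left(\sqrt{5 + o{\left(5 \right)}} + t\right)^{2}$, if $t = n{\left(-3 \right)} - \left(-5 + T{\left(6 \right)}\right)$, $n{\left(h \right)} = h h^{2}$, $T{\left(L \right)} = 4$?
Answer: $625$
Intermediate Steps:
$o{\left(C \right)} = -4$ ($o{\left(C \right)} = -4 + 0 = -4$)
$n{\left(h \right)} = h^{3}$
$t = -26$ ($t = \left(-3\right)^{3} - \left(-5 + 4\right) = -27 - -1 = -27 + 1 = -26$)
$\left(\sqrt{5 + o{\left(5 \right)}} + t\right)^{2} = \left(\sqrt{5 - 4} - 26\right)^{2} = \left(\sqrt{1} - 26\right)^{2} = \left(1 - 26\right)^{2} = \left(-25\right)^{2} = 625$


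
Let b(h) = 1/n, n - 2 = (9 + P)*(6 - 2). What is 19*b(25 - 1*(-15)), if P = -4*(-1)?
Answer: 19/54 ≈ 0.35185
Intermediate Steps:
P = 4
n = 54 (n = 2 + (9 + 4)*(6 - 2) = 2 + 13*4 = 2 + 52 = 54)
b(h) = 1/54
19*b(25 - 1*(-15)) = 19*(1/54) = 19/54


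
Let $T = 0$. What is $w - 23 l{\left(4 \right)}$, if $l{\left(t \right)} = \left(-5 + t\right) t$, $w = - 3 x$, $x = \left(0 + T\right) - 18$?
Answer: $146$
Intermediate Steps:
$x = -18$ ($x = \left(0 + 0\right) - 18 = 0 - 18 = -18$)
$w = 54$ ($w = \left(-3\right) \left(-18\right) = 54$)
$l{\left(t \right)} = t \left(-5 + t\right)$
$w - 23 l{\left(4 \right)} = 54 - 23 \cdot 4 \left(-5 + 4\right) = 54 - 23 \cdot 4 \left(-1\right) = 54 - -92 = 54 + 92 = 146$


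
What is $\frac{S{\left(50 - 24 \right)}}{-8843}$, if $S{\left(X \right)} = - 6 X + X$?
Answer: $\frac{130}{8843} \approx 0.014701$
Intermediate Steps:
$S{\left(X \right)} = - 5 X$
$\frac{S{\left(50 - 24 \right)}}{-8843} = \frac{\left(-5\right) \left(50 - 24\right)}{-8843} = \left(-5\right) 26 \left(- \frac{1}{8843}\right) = \left(-130\right) \left(- \frac{1}{8843}\right) = \frac{130}{8843}$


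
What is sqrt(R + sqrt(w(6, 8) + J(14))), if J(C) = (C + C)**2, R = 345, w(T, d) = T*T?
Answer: sqrt(345 + 2*sqrt(205)) ≈ 19.330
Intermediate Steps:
w(T, d) = T**2
J(C) = 4*C**2 (J(C) = (2*C)**2 = 4*C**2)
sqrt(R + sqrt(w(6, 8) + J(14))) = sqrt(345 + sqrt(6**2 + 4*14**2)) = sqrt(345 + sqrt(36 + 4*196)) = sqrt(345 + sqrt(36 + 784)) = sqrt(345 + sqrt(820)) = sqrt(345 + 2*sqrt(205))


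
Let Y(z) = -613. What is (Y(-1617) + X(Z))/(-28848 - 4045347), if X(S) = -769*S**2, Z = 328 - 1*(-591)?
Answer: 649468022/4074195 ≈ 159.41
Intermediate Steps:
Z = 919 (Z = 328 + 591 = 919)
(Y(-1617) + X(Z))/(-28848 - 4045347) = (-613 - 769*919**2)/(-28848 - 4045347) = (-613 - 769*844561)/(-4074195) = (-613 - 649467409)*(-1/4074195) = -649468022*(-1/4074195) = 649468022/4074195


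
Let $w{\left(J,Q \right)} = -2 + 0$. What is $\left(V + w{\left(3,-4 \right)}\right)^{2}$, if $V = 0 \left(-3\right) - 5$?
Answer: $49$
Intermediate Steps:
$w{\left(J,Q \right)} = -2$
$V = -5$ ($V = 0 - 5 = -5$)
$\left(V + w{\left(3,-4 \right)}\right)^{2} = \left(-5 - 2\right)^{2} = \left(-7\right)^{2} = 49$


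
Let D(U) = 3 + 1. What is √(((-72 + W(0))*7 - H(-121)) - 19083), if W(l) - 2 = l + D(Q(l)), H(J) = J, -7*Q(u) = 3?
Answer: 4*I*√1214 ≈ 139.37*I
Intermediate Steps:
Q(u) = -3/7 (Q(u) = -⅐*3 = -3/7)
D(U) = 4
W(l) = 6 + l (W(l) = 2 + (l + 4) = 2 + (4 + l) = 6 + l)
√(((-72 + W(0))*7 - H(-121)) - 19083) = √(((-72 + (6 + 0))*7 - 1*(-121)) - 19083) = √(((-72 + 6)*7 + 121) - 19083) = √((-66*7 + 121) - 19083) = √((-462 + 121) - 19083) = √(-341 - 19083) = √(-19424) = 4*I*√1214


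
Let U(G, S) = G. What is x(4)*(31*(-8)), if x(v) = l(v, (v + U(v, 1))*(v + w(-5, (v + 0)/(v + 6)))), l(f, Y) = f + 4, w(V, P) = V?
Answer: -1984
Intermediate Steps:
l(f, Y) = 4 + f
x(v) = 4 + v
x(4)*(31*(-8)) = (4 + 4)*(31*(-8)) = 8*(-248) = -1984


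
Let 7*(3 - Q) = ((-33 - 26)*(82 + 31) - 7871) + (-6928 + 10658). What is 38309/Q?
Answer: 38309/1547 ≈ 24.763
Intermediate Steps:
Q = 1547 (Q = 3 - (((-33 - 26)*(82 + 31) - 7871) + (-6928 + 10658))/7 = 3 - ((-59*113 - 7871) + 3730)/7 = 3 - ((-6667 - 7871) + 3730)/7 = 3 - (-14538 + 3730)/7 = 3 - ⅐*(-10808) = 3 + 1544 = 1547)
38309/Q = 38309/1547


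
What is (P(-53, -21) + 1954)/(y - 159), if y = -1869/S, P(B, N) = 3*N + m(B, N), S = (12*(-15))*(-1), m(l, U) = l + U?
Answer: -109020/10163 ≈ -10.727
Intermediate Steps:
m(l, U) = U + l
S = 180 (S = -180*(-1) = 180)
P(B, N) = B + 4*N (P(B, N) = 3*N + (N + B) = 3*N + (B + N) = B + 4*N)
y = -623/60 (y = -1869/180 = -1869*1/180 = -623/60 ≈ -10.383)
(P(-53, -21) + 1954)/(y - 159) = ((-53 + 4*(-21)) + 1954)/(-623/60 - 159) = ((-53 - 84) + 1954)/(-10163/60) = (-137 + 1954)*(-60/10163) = 1817*(-60/10163) = -109020/10163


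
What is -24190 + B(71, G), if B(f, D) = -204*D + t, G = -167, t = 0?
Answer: 9878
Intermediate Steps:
B(f, D) = -204*D (B(f, D) = -204*D + 0 = -204*D)
-24190 + B(71, G) = -24190 - 204*(-167) = -24190 + 34068 = 9878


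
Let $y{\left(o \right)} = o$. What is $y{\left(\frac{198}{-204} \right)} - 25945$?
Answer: $- \frac{882163}{34} \approx -25946.0$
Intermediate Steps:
$y{\left(\frac{198}{-204} \right)} - 25945 = \frac{198}{-204} - 25945 = 198 \left(- \frac{1}{204}\right) - 25945 = - \frac{33}{34} - 25945 = - \frac{882163}{34}$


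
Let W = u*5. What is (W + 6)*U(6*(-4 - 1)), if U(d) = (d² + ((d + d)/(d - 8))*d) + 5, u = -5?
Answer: -16295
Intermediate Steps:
U(d) = 5 + d² + 2*d²/(-8 + d) (U(d) = (d² + ((2*d)/(-8 + d))*d) + 5 = (d² + (2*d/(-8 + d))*d) + 5 = (d² + 2*d²/(-8 + d)) + 5 = 5 + d² + 2*d²/(-8 + d))
W = -25 (W = -5*5 = -25)
(W + 6)*U(6*(-4 - 1)) = (-25 + 6)*((-40 + (6*(-4 - 1))³ - 6*36*(-4 - 1)² + 5*(6*(-4 - 1)))/(-8 + 6*(-4 - 1))) = -19*(-40 + (6*(-5))³ - 6*(6*(-5))² + 5*(6*(-5)))/(-8 + 6*(-5)) = -19*(-40 + (-30)³ - 6*(-30)² + 5*(-30))/(-8 - 30) = -19*(-40 - 27000 - 6*900 - 150)/(-38) = -(-1)*(-40 - 27000 - 5400 - 150)/2 = -(-1)*(-32590)/2 = -19*16295/19 = -16295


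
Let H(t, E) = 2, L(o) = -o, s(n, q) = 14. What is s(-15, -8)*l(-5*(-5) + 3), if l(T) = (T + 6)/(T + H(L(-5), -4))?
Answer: 238/15 ≈ 15.867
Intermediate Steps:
l(T) = (6 + T)/(2 + T) (l(T) = (T + 6)/(T + 2) = (6 + T)/(2 + T))
s(-15, -8)*l(-5*(-5) + 3) = 14*((6 + (-5*(-5) + 3))/(2 + (-5*(-5) + 3))) = 14*((6 + (25 + 3))/(2 + (25 + 3))) = 14*((6 + 28)/(2 + 28)) = 14*(34/30) = 14*((1/30)*34) = 14*(17/15) = 238/15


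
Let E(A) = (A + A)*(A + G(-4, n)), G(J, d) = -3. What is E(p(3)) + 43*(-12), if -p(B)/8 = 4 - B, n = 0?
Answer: -340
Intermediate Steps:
p(B) = -32 + 8*B (p(B) = -8*(4 - B) = -32 + 8*B)
E(A) = 2*A*(-3 + A) (E(A) = (A + A)*(A - 3) = (2*A)*(-3 + A) = 2*A*(-3 + A))
E(p(3)) + 43*(-12) = 2*(-32 + 8*3)*(-3 + (-32 + 8*3)) + 43*(-12) = 2*(-32 + 24)*(-3 + (-32 + 24)) - 516 = 2*(-8)*(-3 - 8) - 516 = 2*(-8)*(-11) - 516 = 176 - 516 = -340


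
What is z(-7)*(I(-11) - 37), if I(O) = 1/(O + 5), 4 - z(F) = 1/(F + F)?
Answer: -4237/28 ≈ -151.32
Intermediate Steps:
z(F) = 4 - 1/(2*F) (z(F) = 4 - 1/(F + F) = 4 - 1/(2*F))
I(O) = 1/(5 + O)
z(-7)*(I(-11) - 37) = (4 - ½/(-7))*(1/(5 - 11) - 37) = (4 - ½*(-⅐))*(1/(-6) - 37) = (4 + 1/14)*(-⅙ - 37) = (57/14)*(-223/6) = -4237/28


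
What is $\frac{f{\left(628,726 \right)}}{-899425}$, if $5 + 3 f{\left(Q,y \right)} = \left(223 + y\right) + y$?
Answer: $- \frac{334}{539655} \approx -0.00061891$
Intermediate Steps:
$f{\left(Q,y \right)} = \frac{218}{3} + \frac{2 y}{3}$ ($f{\left(Q,y \right)} = - \frac{5}{3} + \frac{\left(223 + y\right) + y}{3} = - \frac{5}{3} + \frac{223 + 2 y}{3} = - \frac{5}{3} + \left(\frac{223}{3} + \frac{2 y}{3}\right) = \frac{218}{3} + \frac{2 y}{3}$)
$\frac{f{\left(628,726 \right)}}{-899425} = \frac{\frac{218}{3} + \frac{2}{3} \cdot 726}{-899425} = \left(\frac{218}{3} + 484\right) \left(- \frac{1}{899425}\right) = \frac{1670}{3} \left(- \frac{1}{899425}\right) = - \frac{334}{539655}$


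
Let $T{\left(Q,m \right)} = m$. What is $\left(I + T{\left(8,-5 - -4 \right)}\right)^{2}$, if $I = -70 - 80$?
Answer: $22801$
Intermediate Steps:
$I = -150$ ($I = -70 - 80 = -150$)
$\left(I + T{\left(8,-5 - -4 \right)}\right)^{2} = \left(-150 - 1\right)^{2} = \left(-151\right)^{2} = 22801$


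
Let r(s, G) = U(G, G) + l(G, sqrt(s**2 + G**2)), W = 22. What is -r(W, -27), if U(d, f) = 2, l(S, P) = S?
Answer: 25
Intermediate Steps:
r(s, G) = 2 + G
-r(W, -27) = -(2 - 27) = -1*(-25) = 25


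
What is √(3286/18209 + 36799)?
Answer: √12201418927893/18209 ≈ 191.83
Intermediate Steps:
√(3286/18209 + 36799) = √(670076277/18209) = √12201418927893/18209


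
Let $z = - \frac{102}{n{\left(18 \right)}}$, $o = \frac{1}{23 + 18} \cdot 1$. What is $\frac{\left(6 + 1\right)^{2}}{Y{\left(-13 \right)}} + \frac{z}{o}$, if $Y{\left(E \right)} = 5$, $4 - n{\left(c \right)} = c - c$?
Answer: $- \frac{10357}{10} \approx -1035.7$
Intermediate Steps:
$n{\left(c \right)} = 4$ ($n{\left(c \right)} = 4 - \left(c - c\right) = 4 - 0 = 4 + 0 = 4$)
$o = \frac{1}{41}$ ($o = \frac{1}{41} \cdot 1 = \frac{1}{41} \approx 0.02439$)
$z = - \frac{51}{2}$ ($z = - \frac{102}{4} = \left(-102\right) \frac{1}{4} = - \frac{51}{2} \approx -25.5$)
$\frac{\left(6 + 1\right)^{2}}{Y{\left(-13 \right)}} + \frac{z}{o} = \frac{\left(6 + 1\right)^{2}}{5} - \frac{51 \frac{1}{\frac{1}{41}}}{2} = 7^{2} \cdot \frac{1}{5} - \frac{2091}{2} = 49 \cdot \frac{1}{5} - \frac{2091}{2} = \frac{49}{5} - \frac{2091}{2} = - \frac{10357}{10}$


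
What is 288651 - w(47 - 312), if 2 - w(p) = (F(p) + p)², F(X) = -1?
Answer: 359405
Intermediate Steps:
w(p) = 2 - (-1 + p)²
288651 - w(47 - 312) = 288651 - (2 - (-1 + (47 - 312))²) = 288651 - (2 - (-1 - 265)²) = 288651 - (2 - 1*(-266)²) = 288651 - (2 - 1*70756) = 288651 - (2 - 70756) = 288651 - 1*(-70754) = 288651 + 70754 = 359405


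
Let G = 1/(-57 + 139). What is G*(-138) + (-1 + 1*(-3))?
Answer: -233/41 ≈ -5.6829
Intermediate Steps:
G = 1/82 ≈ 0.012195
G*(-138) + (-1 + 1*(-3)) = (1/82)*(-138) + (-1 + 1*(-3)) = -69/41 + (-1 - 3) = -69/41 - 4 = -233/41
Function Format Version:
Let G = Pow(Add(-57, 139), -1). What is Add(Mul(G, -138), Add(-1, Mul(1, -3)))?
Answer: Rational(-233, 41) ≈ -5.6829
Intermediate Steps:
G = Rational(1, 82) (G = Pow(82, -1) = Rational(1, 82) ≈ 0.012195)
Add(Mul(G, -138), Add(-1, Mul(1, -3))) = Add(Mul(Rational(1, 82), -138), Add(-1, Mul(1, -3))) = Add(Rational(-69, 41), Add(-1, -3)) = Add(Rational(-69, 41), -4) = Rational(-233, 41)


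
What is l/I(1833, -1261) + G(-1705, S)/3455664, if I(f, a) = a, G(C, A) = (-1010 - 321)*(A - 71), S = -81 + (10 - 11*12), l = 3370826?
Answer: -5823991089665/2178796152 ≈ -2673.0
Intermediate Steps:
S = -203 (S = -81 + (10 - 132) = -81 - 122 = -203)
G(C, A) = 94501 - 1331*A (G(C, A) = -1331*(-71 + A) = 94501 - 1331*A)
l/I(1833, -1261) + G(-1705, S)/3455664 = 3370826/(-1261) + (94501 - 1331*(-203))/3455664 = 3370826*(-1/1261) + (94501 + 270193)*(1/3455664) = -3370826/1261 + 364694*(1/3455664) = -3370826/1261 + 182347/1727832 = -5823991089665/2178796152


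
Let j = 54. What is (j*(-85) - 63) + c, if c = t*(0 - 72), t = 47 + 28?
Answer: -10053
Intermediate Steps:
t = 75
c = -5400 (c = 75*(0 - 72) = 75*(-72) = -5400)
(j*(-85) - 63) + c = (54*(-85) - 63) - 5400 = (-4590 - 63) - 5400 = -4653 - 5400 = -10053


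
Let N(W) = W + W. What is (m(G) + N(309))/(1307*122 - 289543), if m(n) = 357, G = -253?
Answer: -325/43363 ≈ -0.0074949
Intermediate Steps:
N(W) = 2*W
(m(G) + N(309))/(1307*122 - 289543) = (357 + 2*309)/(1307*122 - 289543) = (357 + 618)/(159454 - 289543) = 975/(-130089) = 975*(-1/130089) = -325/43363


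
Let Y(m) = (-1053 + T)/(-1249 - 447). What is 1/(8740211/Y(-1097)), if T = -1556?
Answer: 2609/14823397856 ≈ 1.7601e-7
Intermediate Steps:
Y(m) = 2609/1696 (Y(m) = (-1053 - 1556)/(-1249 - 447) = -2609/(-1696) = -2609*(-1/1696) = 2609/1696)
1/(8740211/Y(-1097)) = 1/(8740211/(2609/1696)) = 1/(8740211*(1696/2609)) = 1/(14823397856/2609) = 2609/14823397856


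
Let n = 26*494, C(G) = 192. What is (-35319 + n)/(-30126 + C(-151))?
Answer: 22475/29934 ≈ 0.75082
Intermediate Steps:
n = 12844
(-35319 + n)/(-30126 + C(-151)) = (-35319 + 12844)/(-30126 + 192) = -22475/(-29934) = -22475*(-1/29934) = 22475/29934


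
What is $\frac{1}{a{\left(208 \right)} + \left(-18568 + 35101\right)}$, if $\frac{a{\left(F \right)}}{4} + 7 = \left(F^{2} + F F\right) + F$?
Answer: $\frac{1}{363449} \approx 2.7514 \cdot 10^{-6}$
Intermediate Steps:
$a{\left(F \right)} = -28 + 4 F + 8 F^{2}$ ($a{\left(F \right)} = -28 + 4 \left(\left(F^{2} + F F\right) + F\right) = -28 + 4 \left(\left(F^{2} + F^{2}\right) + F\right) = -28 + 4 \left(2 F^{2} + F\right) = -28 + 4 \left(F + 2 F^{2}\right) = -28 + \left(4 F + 8 F^{2}\right) = -28 + 4 F + 8 F^{2}$)
$\frac{1}{a{\left(208 \right)} + \left(-18568 + 35101\right)} = \frac{1}{\left(-28 + 4 \cdot 208 + 8 \cdot 208^{2}\right) + \left(-18568 + 35101\right)} = \frac{1}{\left(-28 + 832 + 8 \cdot 43264\right) + 16533} = \frac{1}{\left(-28 + 832 + 346112\right) + 16533} = \frac{1}{346916 + 16533} = \frac{1}{363449}$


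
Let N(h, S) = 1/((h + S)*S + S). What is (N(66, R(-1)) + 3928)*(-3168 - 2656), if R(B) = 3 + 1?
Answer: -1624245168/71 ≈ -2.2877e+7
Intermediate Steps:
R(B) = 4
N(h, S) = 1/(S + S*(S + h)) (N(h, S) = 1/((S + h)*S + S) = 1/(S*(S + h) + S) = 1/(S + S*(S + h)))
(N(66, R(-1)) + 3928)*(-3168 - 2656) = (1/(4*(1 + 4 + 66)) + 3928)*(-3168 - 2656) = ((1/4)/71 + 3928)*(-5824) = ((1/4)*(1/71) + 3928)*(-5824) = (1/284 + 3928)*(-5824) = (1115553/284)*(-5824) = -1624245168/71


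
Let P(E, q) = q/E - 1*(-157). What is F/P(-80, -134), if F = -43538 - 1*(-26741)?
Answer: -61080/577 ≈ -105.86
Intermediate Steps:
F = -16797 (F = -43538 + 26741 = -16797)
P(E, q) = 157 + q/E (P(E, q) = q/E + 157 = 157 + q/E)
F/P(-80, -134) = -16797/(157 - 134/(-80)) = -16797/(157 - 134*(-1/80)) = -16797/(157 + 67/40) = -16797/6347/40 = -16797*40/6347 = -61080/577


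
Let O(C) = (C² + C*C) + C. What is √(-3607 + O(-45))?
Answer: √398 ≈ 19.950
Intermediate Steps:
O(C) = C + 2*C² (O(C) = (C² + C²) + C = 2*C² + C = C + 2*C²)
√(-3607 + O(-45)) = √(-3607 - 45*(1 + 2*(-45))) = √(-3607 - 45*(1 - 90)) = √(-3607 - 45*(-89)) = √(-3607 + 4005) = √398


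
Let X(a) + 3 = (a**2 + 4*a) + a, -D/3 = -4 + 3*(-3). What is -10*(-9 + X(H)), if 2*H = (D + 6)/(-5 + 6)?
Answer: -12135/2 ≈ -6067.5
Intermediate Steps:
D = 39 (D = -3*(-4 + 3*(-3)) = -3*(-4 - 9) = -3*(-13) = 39)
H = 45/2 (H = ((39 + 6)/(-5 + 6))/2 = (45/1)/2 = (45*1)/2 = (1/2)*45 = 45/2 ≈ 22.500)
X(a) = -3 + a**2 + 5*a (X(a) = -3 + ((a**2 + 4*a) + a) = -3 + (a**2 + 5*a) = -3 + a**2 + 5*a)
-10*(-9 + X(H)) = -10*(-9 + (-3 + (45/2)**2 + 5*(45/2))) = -10*(-9 + (-3 + 2025/4 + 225/2)) = -10*(-9 + 2463/4) = -10*2427/4 = -12135/2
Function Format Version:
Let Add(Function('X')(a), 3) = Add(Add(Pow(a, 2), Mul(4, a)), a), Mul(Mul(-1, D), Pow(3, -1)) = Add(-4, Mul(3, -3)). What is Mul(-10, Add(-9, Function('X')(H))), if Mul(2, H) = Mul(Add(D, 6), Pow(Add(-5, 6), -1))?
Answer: Rational(-12135, 2) ≈ -6067.5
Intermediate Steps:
D = 39 (D = Mul(-3, Add(-4, Mul(3, -3))) = Mul(-3, Add(-4, -9)) = Mul(-3, -13) = 39)
H = Rational(45, 2) (H = Mul(Rational(1, 2), Mul(Add(39, 6), Pow(Add(-5, 6), -1))) = Mul(Rational(1, 2), Mul(45, Pow(1, -1))) = Mul(Rational(1, 2), Mul(45, 1)) = Mul(Rational(1, 2), 45) = Rational(45, 2) ≈ 22.500)
Function('X')(a) = Add(-3, Pow(a, 2), Mul(5, a)) (Function('X')(a) = Add(-3, Add(Add(Pow(a, 2), Mul(4, a)), a)) = Add(-3, Add(Pow(a, 2), Mul(5, a))) = Add(-3, Pow(a, 2), Mul(5, a)))
Mul(-10, Add(-9, Function('X')(H))) = Mul(-10, Add(-9, Add(-3, Pow(Rational(45, 2), 2), Mul(5, Rational(45, 2))))) = Mul(-10, Add(-9, Add(-3, Rational(2025, 4), Rational(225, 2)))) = Mul(-10, Add(-9, Rational(2463, 4))) = Mul(-10, Rational(2427, 4)) = Rational(-12135, 2)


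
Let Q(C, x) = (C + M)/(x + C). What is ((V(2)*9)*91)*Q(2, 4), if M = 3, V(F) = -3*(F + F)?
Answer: -8190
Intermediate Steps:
V(F) = -6*F
Q(C, x) = (3 + C)/(C + x) (Q(C, x) = (C + 3)/(x + C) = (3 + C)/(C + x))
((V(2)*9)*91)*Q(2, 4) = ((-6*2*9)*91)*((3 + 2)/(2 + 4)) = (-12*9*91)*(5/6) = (-108*91)*((⅙)*5) = -9828*⅚ = -8190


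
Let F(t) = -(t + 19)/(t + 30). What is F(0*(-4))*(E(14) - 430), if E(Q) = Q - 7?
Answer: 2679/10 ≈ 267.90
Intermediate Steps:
E(Q) = -7 + Q
F(t) = -(19 + t)/(30 + t)
F(0*(-4))*(E(14) - 430) = ((-19 - 0*(-4))/(30 + 0*(-4)))*((-7 + 14) - 430) = ((-19 - 1*0)/(30 + 0))*(7 - 430) = ((-19 + 0)/30)*(-423) = ((1/30)*(-19))*(-423) = -19/30*(-423) = 2679/10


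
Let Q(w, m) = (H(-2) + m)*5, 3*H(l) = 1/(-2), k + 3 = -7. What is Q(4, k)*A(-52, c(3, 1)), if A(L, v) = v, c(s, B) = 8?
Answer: -1220/3 ≈ -406.67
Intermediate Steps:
k = -10 (k = -3 - 7 = -10)
H(l) = -⅙ (H(l) = (⅓)/(-2) = (⅓)*(-½) = -⅙)
Q(w, m) = -⅚ + 5*m (Q(w, m) = (-⅙ + m)*5 = -⅚ + 5*m)
Q(4, k)*A(-52, c(3, 1)) = (-⅚ + 5*(-10))*8 = (-⅚ - 50)*8 = -305/6*8 = -1220/3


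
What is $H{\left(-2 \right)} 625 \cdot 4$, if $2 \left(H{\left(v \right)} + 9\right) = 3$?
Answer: $-18750$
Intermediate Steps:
$H{\left(v \right)} = - \frac{15}{2}$ ($H{\left(v \right)} = -9 + \frac{1}{2} \cdot 3 = -9 + \frac{3}{2} = - \frac{15}{2}$)
$H{\left(-2 \right)} 625 \cdot 4 = - \frac{15 \cdot 625 \cdot 4}{2} = \left(- \frac{15}{2}\right) 2500 = -18750$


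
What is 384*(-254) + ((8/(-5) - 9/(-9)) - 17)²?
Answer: -2430656/25 ≈ -97226.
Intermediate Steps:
384*(-254) + ((8/(-5) - 9/(-9)) - 17)² = -97536 + ((8*(-⅕) - 9*(-⅑)) - 17)² = -97536 + ((-8/5 + 1) - 17)² = -97536 + (-⅗ - 17)² = -97536 + (-88/5)² = -97536 + 7744/25 = -2430656/25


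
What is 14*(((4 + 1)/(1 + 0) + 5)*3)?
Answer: 420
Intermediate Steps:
14*(((4 + 1)/(1 + 0) + 5)*3) = 14*((5/1 + 5)*3) = 14*((5*1 + 5)*3) = 14*((5 + 5)*3) = 14*(10*3) = 14*30 = 420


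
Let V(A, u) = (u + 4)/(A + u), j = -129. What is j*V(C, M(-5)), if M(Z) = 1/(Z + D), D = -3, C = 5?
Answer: -1333/13 ≈ -102.54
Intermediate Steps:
M(Z) = 1/(-3 + Z) (M(Z) = 1/(Z - 3) = 1/(-3 + Z))
V(A, u) = (4 + u)/(A + u)
j*V(C, M(-5)) = -129*(4 + 1/(-3 - 5))/(5 + 1/(-3 - 5)) = -129*(4 + 1/(-8))/(5 + 1/(-8)) = -129*(4 - ⅛)/(5 - ⅛) = -129*31/(39/8*8) = -344*31/(13*8) = -129*31/39 = -1333/13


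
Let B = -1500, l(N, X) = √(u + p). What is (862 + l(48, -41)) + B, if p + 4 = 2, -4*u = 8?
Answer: -638 + 2*I ≈ -638.0 + 2.0*I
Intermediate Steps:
u = -2 (u = -¼*8 = -2)
p = -2 (p = -4 + 2 = -2)
l(N, X) = 2*I (l(N, X) = √(-2 - 2) = √(-4) = 2*I)
(862 + l(48, -41)) + B = (862 + 2*I) - 1500 = -638 + 2*I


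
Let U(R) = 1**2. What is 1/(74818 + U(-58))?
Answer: 1/74819 ≈ 1.3366e-5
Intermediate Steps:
U(R) = 1
1/(74818 + U(-58)) = 1/(74818 + 1) = 1/74819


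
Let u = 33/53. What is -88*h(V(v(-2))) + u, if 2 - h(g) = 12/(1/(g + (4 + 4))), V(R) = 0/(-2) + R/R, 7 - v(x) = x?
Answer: 494417/53 ≈ 9328.6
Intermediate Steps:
v(x) = 7 - x
V(R) = 1 (V(R) = 0*(-1/2) + 1 = 0 + 1 = 1)
h(g) = -94 - 12*g (h(g) = 2 - 12/(1/(g + (4 + 4))) = 2 - 12/(1/(g + 8)) = 2 - 12/(1/(8 + g)) = 2 - 12*(8 + g) = 2 - (96 + 12*g) = 2 + (-96 - 12*g) = -94 - 12*g)
u = 33/53 (u = 33*(1/53) = 33/53 ≈ 0.62264)
-88*h(V(v(-2))) + u = -88*(-94 - 12*1) + 33/53 = -88*(-94 - 12) + 33/53 = -88*(-106) + 33/53 = 9328 + 33/53 = 494417/53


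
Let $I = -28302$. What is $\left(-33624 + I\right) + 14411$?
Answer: $-47515$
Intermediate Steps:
$\left(-33624 + I\right) + 14411 = \left(-33624 - 28302\right) + 14411 = -61926 + 14411 = -47515$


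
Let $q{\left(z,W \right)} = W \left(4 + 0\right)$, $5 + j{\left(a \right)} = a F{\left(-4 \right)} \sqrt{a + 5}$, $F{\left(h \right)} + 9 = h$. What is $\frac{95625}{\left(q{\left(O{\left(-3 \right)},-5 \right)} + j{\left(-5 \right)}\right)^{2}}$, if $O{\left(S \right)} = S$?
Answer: $153$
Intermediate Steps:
$F{\left(h \right)} = -9 + h$
$j{\left(a \right)} = -5 - 13 a \sqrt{5 + a}$ ($j{\left(a \right)} = -5 + a \left(-9 - 4\right) \sqrt{a + 5} = -5 + a \left(-13\right) \sqrt{5 + a} = -5 + - 13 a \sqrt{5 + a} = -5 - 13 a \sqrt{5 + a}$)
$q{\left(z,W \right)} = 4 W$ ($q{\left(z,W \right)} = W 4 = 4 W$)
$\frac{95625}{\left(q{\left(O{\left(-3 \right)},-5 \right)} + j{\left(-5 \right)}\right)^{2}} = \frac{95625}{\left(4 \left(-5\right) - \left(5 - 65 \sqrt{5 - 5}\right)\right)^{2}} = \frac{95625}{\left(-20 - \left(5 - 65 \sqrt{0}\right)\right)^{2}} = \frac{95625}{\left(-20 - \left(5 - 0\right)\right)^{2}} = \frac{95625}{\left(-20 + \left(-5 + 0\right)\right)^{2}} = \frac{95625}{\left(-20 - 5\right)^{2}} = \frac{95625}{\left(-25\right)^{2}} = \frac{95625}{625} = 95625 \cdot \frac{1}{625} = 153$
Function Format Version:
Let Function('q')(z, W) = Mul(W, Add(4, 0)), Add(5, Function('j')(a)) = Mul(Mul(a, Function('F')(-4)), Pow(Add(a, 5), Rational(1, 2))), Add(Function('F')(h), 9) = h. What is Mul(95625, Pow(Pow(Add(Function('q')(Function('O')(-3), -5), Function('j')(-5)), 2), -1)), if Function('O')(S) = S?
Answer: 153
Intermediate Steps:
Function('F')(h) = Add(-9, h)
Function('j')(a) = Add(-5, Mul(-13, a, Pow(Add(5, a), Rational(1, 2)))) (Function('j')(a) = Add(-5, Mul(Mul(a, Add(-9, -4)), Pow(Add(a, 5), Rational(1, 2)))) = Add(-5, Mul(Mul(a, -13), Pow(Add(5, a), Rational(1, 2)))) = Add(-5, Mul(Mul(-13, a), Pow(Add(5, a), Rational(1, 2)))) = Add(-5, Mul(-13, a, Pow(Add(5, a), Rational(1, 2)))))
Function('q')(z, W) = Mul(4, W) (Function('q')(z, W) = Mul(W, 4) = Mul(4, W))
Mul(95625, Pow(Pow(Add(Function('q')(Function('O')(-3), -5), Function('j')(-5)), 2), -1)) = Mul(95625, Pow(Pow(Add(Mul(4, -5), Add(-5, Mul(-13, -5, Pow(Add(5, -5), Rational(1, 2))))), 2), -1)) = Mul(95625, Pow(Pow(Add(-20, Add(-5, Mul(-13, -5, Pow(0, Rational(1, 2))))), 2), -1)) = Mul(95625, Pow(Pow(Add(-20, Add(-5, Mul(-13, -5, 0))), 2), -1)) = Mul(95625, Pow(Pow(Add(-20, Add(-5, 0)), 2), -1)) = Mul(95625, Pow(Pow(Add(-20, -5), 2), -1)) = Mul(95625, Pow(Pow(-25, 2), -1)) = Mul(95625, Pow(625, -1)) = Mul(95625, Rational(1, 625)) = 153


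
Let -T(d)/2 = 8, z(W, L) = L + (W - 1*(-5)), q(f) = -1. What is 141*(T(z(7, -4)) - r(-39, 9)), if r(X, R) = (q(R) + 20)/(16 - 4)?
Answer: -9917/4 ≈ -2479.3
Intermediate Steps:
z(W, L) = 5 + L + W (z(W, L) = L + (W + 5) = L + (5 + W) = 5 + L + W)
r(X, R) = 19/12 (r(X, R) = (-1 + 20)/(16 - 4) = 19/12)
T(d) = -16 (T(d) = -2*8 = -16)
141*(T(z(7, -4)) - r(-39, 9)) = 141*(-16 - 1*19/12) = 141*(-16 - 19/12) = 141*(-211/12) = -9917/4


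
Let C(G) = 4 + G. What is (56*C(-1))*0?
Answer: 0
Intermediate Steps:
(56*C(-1))*0 = (56*(4 - 1))*0 = (56*3)*0 = 168*0 = 0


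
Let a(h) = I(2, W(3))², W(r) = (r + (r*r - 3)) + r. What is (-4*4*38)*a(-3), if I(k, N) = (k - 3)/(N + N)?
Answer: -19/18 ≈ -1.0556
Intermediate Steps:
W(r) = -3 + r² + 2*r (W(r) = (r + (r² - 3)) + r = (r + (-3 + r²)) + r = (-3 + r + r²) + r = -3 + r² + 2*r)
I(k, N) = (-3 + k)/(2*N) (I(k, N) = (-3 + k)/((2*N)) = (-3 + k)*(1/(2*N)) = (-3 + k)/(2*N))
a(h) = 1/576 (a(h) = ((-3 + 2)/(2*(-3 + 3² + 2*3)))² = ((½)*(-1)/(-3 + 9 + 6))² = ((½)*(-1)/12)² = ((½)*(1/12)*(-1))² = (-1/24)² = 1/576)
(-4*4*38)*a(-3) = (-4*4*38)*(1/576) = -16*38*(1/576) = -608*1/576 = -19/18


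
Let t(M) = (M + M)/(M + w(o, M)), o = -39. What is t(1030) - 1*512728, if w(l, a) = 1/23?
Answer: -12146991668/23691 ≈ -5.1273e+5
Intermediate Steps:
w(l, a) = 1/23
t(M) = 2*M/(1/23 + M) (t(M) = (M + M)/(M + 1/23) = (2*M)/(1/23 + M) = 2*M/(1/23 + M))
t(1030) - 1*512728 = 46*1030/(1 + 23*1030) - 1*512728 = 46*1030/(1 + 23690) - 512728 = 46*1030/23691 - 512728 = 46*1030*(1/23691) - 512728 = 47380/23691 - 512728 = -12146991668/23691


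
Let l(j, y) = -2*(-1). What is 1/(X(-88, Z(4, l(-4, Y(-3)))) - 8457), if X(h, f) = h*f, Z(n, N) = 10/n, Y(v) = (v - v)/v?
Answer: -1/8677 ≈ -0.00011525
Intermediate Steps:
Y(v) = 0 (Y(v) = 0/v = 0)
l(j, y) = 2
X(h, f) = f*h
1/(X(-88, Z(4, l(-4, Y(-3)))) - 8457) = 1/((10/4)*(-88) - 8457) = 1/((10*(¼))*(-88) - 8457) = 1/((5/2)*(-88) - 8457) = 1/(-220 - 8457) = 1/(-8677) = -1/8677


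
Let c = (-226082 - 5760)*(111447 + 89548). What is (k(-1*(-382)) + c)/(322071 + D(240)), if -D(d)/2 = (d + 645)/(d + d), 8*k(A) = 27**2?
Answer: -745585323182/5153077 ≈ -1.4469e+5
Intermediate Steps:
k(A) = 729/8 (k(A) = (1/8)*27**2 = (1/8)*729 = 729/8)
c = -46599082790 (c = -231842*200995 = -46599082790)
D(d) = -(645 + d)/d (D(d) = -2*(d + 645)/(d + d) = -2*(645 + d)/(2*d) = -2*(645 + d)*1/(2*d) = -(645 + d)/d)
(k(-1*(-382)) + c)/(322071 + D(240)) = (729/8 - 46599082790)/(322071 + (-645 - 1*240)/240) = -372792661591/(8*(322071 + (-645 - 240)/240)) = -372792661591/(8*(322071 + (1/240)*(-885))) = -372792661591/(8*(322071 - 59/16)) = -372792661591/(8*5153077/16) = -372792661591/8*16/5153077 = -745585323182/5153077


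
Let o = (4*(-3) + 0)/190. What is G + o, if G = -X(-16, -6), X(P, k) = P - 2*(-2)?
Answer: 1134/95 ≈ 11.937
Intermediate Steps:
X(P, k) = 4 + P (X(P, k) = P + 4 = 4 + P)
G = 12 (G = -(4 - 16) = -1*(-12) = 12)
o = -6/95 (o = (-12 + 0)*(1/190) = -12*1/190 = -6/95 ≈ -0.063158)
G + o = 12 - 6/95 = 1134/95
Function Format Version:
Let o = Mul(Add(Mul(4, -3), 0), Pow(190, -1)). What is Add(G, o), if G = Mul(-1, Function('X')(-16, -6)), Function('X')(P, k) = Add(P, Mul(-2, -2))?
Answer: Rational(1134, 95) ≈ 11.937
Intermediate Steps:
Function('X')(P, k) = Add(4, P) (Function('X')(P, k) = Add(P, 4) = Add(4, P))
G = 12 (G = Mul(-1, Add(4, -16)) = Mul(-1, -12) = 12)
o = Rational(-6, 95) (o = Mul(Add(-12, 0), Rational(1, 190)) = Mul(-12, Rational(1, 190)) = Rational(-6, 95) ≈ -0.063158)
Add(G, o) = Add(12, Rational(-6, 95)) = Rational(1134, 95)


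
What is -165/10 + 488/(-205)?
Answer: -7741/410 ≈ -18.880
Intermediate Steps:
-165/10 + 488/(-205) = -165*⅒ + 488*(-1/205) = -33/2 - 488/205 = -7741/410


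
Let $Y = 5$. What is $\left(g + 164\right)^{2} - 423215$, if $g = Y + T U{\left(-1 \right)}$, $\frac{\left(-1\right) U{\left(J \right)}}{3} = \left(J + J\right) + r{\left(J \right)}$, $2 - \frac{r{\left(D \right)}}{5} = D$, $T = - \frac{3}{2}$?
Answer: $- \frac{1485835}{4} \approx -3.7146 \cdot 10^{5}$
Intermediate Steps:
$T = - \frac{3}{2}$ ($T = \left(-3\right) \frac{1}{2} = - \frac{3}{2} \approx -1.5$)
$r{\left(D \right)} = 10 - 5 D$
$U{\left(J \right)} = -30 + 9 J$ ($U{\left(J \right)} = - 3 \left(\left(J + J\right) - \left(-10 + 5 J\right)\right) = - 3 \left(2 J - \left(-10 + 5 J\right)\right) = - 3 \left(10 - 3 J\right) = -30 + 9 J$)
$g = \frac{127}{2}$ ($g = 5 - \frac{3 \left(-30 + 9 \left(-1\right)\right)}{2} = 5 - \frac{3 \left(-30 - 9\right)}{2} = 5 - - \frac{117}{2} = 5 + \frac{117}{2} = \frac{127}{2} \approx 63.5$)
$\left(g + 164\right)^{2} - 423215 = \left(\frac{127}{2} + 164\right)^{2} - 423215 = \left(\frac{455}{2}\right)^{2} - 423215 = \frac{207025}{4} - 423215 = - \frac{1485835}{4}$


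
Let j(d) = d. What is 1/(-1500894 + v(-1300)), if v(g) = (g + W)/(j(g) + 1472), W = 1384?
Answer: -43/64538421 ≈ -6.6627e-7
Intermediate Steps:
v(g) = (1384 + g)/(1472 + g) (v(g) = (g + 1384)/(g + 1472) = (1384 + g)/(1472 + g))
1/(-1500894 + v(-1300)) = 1/(-1500894 + (1384 - 1300)/(1472 - 1300)) = 1/(-1500894 + 84/172) = 1/(-1500894 + (1/172)*84) = 1/(-1500894 + 21/43) = 1/(-64538421/43) = -43/64538421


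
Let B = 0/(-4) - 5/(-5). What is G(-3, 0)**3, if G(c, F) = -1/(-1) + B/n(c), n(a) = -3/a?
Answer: 8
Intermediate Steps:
B = 1 (B = 0*(-1/4) - 5*(-1/5) = 0 + 1 = 1)
G(c, F) = 1 - c/3 (G(c, F) = -1/(-1) + 1/(-3/c) = -1*(-1) + 1*(-c/3) = 1 - c/3)
G(-3, 0)**3 = (1 - 1/3*(-3))**3 = (1 + 1)**3 = 2**3 = 8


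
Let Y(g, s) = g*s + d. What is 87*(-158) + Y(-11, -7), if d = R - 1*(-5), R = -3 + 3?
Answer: -13664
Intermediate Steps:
R = 0
d = 5 (d = 0 - 1*(-5) = 0 + 5 = 5)
Y(g, s) = 5 + g*s (Y(g, s) = g*s + 5 = 5 + g*s)
87*(-158) + Y(-11, -7) = 87*(-158) + (5 - 11*(-7)) = -13746 + (5 + 77) = -13746 + 82 = -13664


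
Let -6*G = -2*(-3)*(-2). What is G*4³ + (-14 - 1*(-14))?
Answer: 128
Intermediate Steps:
G = 2 (G = -(-2*(-3))*(-2)/6 = -(-2) = -⅙*(-12) = 2)
G*4³ + (-14 - 1*(-14)) = 2*4³ + (-14 - 1*(-14)) = 2*64 + (-14 + 14) = 128 + 0 = 128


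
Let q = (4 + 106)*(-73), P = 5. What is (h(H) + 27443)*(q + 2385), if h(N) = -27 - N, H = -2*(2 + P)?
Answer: -154842350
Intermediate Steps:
H = -14 (H = -2*(2 + 5) = -2*7 = -14)
q = -8030 (q = 110*(-73) = -8030)
(h(H) + 27443)*(q + 2385) = ((-27 - 1*(-14)) + 27443)*(-8030 + 2385) = ((-27 + 14) + 27443)*(-5645) = (-13 + 27443)*(-5645) = 27430*(-5645) = -154842350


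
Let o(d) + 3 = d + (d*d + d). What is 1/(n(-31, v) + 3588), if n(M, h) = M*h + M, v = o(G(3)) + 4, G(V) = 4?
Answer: 1/2782 ≈ 0.00035945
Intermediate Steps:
o(d) = -3 + d² + 2*d (o(d) = -3 + (d + (d*d + d)) = -3 + (d + (d² + d)) = -3 + (d + (d + d²)) = -3 + (d² + 2*d) = -3 + d² + 2*d)
v = 25 (v = (-3 + 4² + 2*4) + 4 = (-3 + 16 + 8) + 4 = 21 + 4 = 25)
n(M, h) = M + M*h
1/(n(-31, v) + 3588) = 1/(-31*(1 + 25) + 3588) = 1/(-31*26 + 3588) = 1/(-806 + 3588) = 1/2782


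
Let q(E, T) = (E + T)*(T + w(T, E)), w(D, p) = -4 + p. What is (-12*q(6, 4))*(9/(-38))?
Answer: 3240/19 ≈ 170.53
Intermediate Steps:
q(E, T) = (E + T)*(-4 + E + T) (q(E, T) = (E + T)*(T + (-4 + E)) = (E + T)*(-4 + E + T))
(-12*q(6, 4))*(9/(-38)) = (-12*(4² + 6*4 + 6*(-4 + 6) + 4*(-4 + 6)))*(9/(-38)) = (-12*(16 + 24 + 6*2 + 4*2))*(9*(-1/38)) = -12*(16 + 24 + 12 + 8)*(-9/38) = -12*60*(-9/38) = -720*(-9/38) = 3240/19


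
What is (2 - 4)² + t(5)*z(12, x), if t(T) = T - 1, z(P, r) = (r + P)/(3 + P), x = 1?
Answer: 112/15 ≈ 7.4667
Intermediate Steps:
z(P, r) = (P + r)/(3 + P)
t(T) = -1 + T
(2 - 4)² + t(5)*z(12, x) = (2 - 4)² + (-1 + 5)*((12 + 1)/(3 + 12)) = (-2)² + 4*(13/15) = 4 + 4*((1/15)*13) = 4 + 4*(13/15) = 4 + 52/15 = 112/15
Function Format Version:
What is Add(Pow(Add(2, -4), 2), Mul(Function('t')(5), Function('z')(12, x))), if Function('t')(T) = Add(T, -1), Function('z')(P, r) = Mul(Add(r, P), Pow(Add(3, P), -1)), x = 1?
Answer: Rational(112, 15) ≈ 7.4667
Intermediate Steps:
Function('z')(P, r) = Mul(Pow(Add(3, P), -1), Add(P, r)) (Function('z')(P, r) = Mul(Add(P, r), Pow(Add(3, P), -1)) = Mul(Pow(Add(3, P), -1), Add(P, r)))
Function('t')(T) = Add(-1, T)
Add(Pow(Add(2, -4), 2), Mul(Function('t')(5), Function('z')(12, x))) = Add(Pow(Add(2, -4), 2), Mul(Add(-1, 5), Mul(Pow(Add(3, 12), -1), Add(12, 1)))) = Add(Pow(-2, 2), Mul(4, Mul(Pow(15, -1), 13))) = Add(4, Mul(4, Mul(Rational(1, 15), 13))) = Add(4, Mul(4, Rational(13, 15))) = Add(4, Rational(52, 15)) = Rational(112, 15)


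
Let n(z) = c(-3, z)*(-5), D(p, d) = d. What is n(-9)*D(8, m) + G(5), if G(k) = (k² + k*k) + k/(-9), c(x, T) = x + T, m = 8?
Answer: 4765/9 ≈ 529.44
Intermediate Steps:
c(x, T) = T + x
n(z) = 15 - 5*z (n(z) = (z - 3)*(-5) = (-3 + z)*(-5) = 15 - 5*z)
G(k) = 2*k² - k/9 (G(k) = (k² + k²) + k*(-⅑) = 2*k² - k/9)
n(-9)*D(8, m) + G(5) = (15 - 5*(-9))*8 + (⅑)*5*(-1 + 18*5) = (15 + 45)*8 + (⅑)*5*(-1 + 90) = 60*8 + (⅑)*5*89 = 480 + 445/9 = 4765/9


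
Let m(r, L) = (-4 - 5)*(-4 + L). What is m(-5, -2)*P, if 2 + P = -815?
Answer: -44118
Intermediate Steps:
P = -817 (P = -2 - 815 = -817)
m(r, L) = 36 - 9*L (m(r, L) = -9*(-4 + L) = 36 - 9*L)
m(-5, -2)*P = (36 - 9*(-2))*(-817) = (36 + 18)*(-817) = 54*(-817) = -44118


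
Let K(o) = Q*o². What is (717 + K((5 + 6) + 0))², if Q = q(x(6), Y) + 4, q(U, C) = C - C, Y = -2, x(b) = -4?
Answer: 1442401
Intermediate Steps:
q(U, C) = 0
Q = 4 (Q = 0 + 4 = 4)
K(o) = 4*o²
(717 + K((5 + 6) + 0))² = (717 + 4*((5 + 6) + 0)²)² = (717 + 4*(11 + 0)²)² = (717 + 4*11²)² = (717 + 4*121)² = (717 + 484)² = 1201² = 1442401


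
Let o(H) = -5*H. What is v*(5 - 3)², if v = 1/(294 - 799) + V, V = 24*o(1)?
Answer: -242404/505 ≈ -480.01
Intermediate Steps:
V = -120 (V = 24*(-5*1) = 24*(-5) = -120)
v = -60601/505 (v = 1/(294 - 799) - 120 = 1/(-505) - 120 = -1/505 - 120 = -60601/505 ≈ -120.00)
v*(5 - 3)² = -60601*(5 - 3)²/505 = -60601/505*2² = -60601/505*4 = -242404/505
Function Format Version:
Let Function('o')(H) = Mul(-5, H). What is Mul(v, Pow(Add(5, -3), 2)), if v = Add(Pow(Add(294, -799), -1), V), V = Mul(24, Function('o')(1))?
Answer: Rational(-242404, 505) ≈ -480.01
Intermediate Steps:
V = -120 (V = Mul(24, Mul(-5, 1)) = Mul(24, -5) = -120)
v = Rational(-60601, 505) (v = Add(Pow(Add(294, -799), -1), -120) = Add(Pow(-505, -1), -120) = Add(Rational(-1, 505), -120) = Rational(-60601, 505) ≈ -120.00)
Mul(v, Pow(Add(5, -3), 2)) = Mul(Rational(-60601, 505), Pow(Add(5, -3), 2)) = Mul(Rational(-60601, 505), Pow(2, 2)) = Mul(Rational(-60601, 505), 4) = Rational(-242404, 505)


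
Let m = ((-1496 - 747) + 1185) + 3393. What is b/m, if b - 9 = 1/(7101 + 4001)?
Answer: 99919/25923170 ≈ 0.0038544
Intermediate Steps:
b = 99919/11102 (b = 9 + 1/(7101 + 4001) = 9 + 1/11102 = 99919/11102 ≈ 9.0001)
m = 2335 (m = (-2243 + 1185) + 3393 = -1058 + 3393 = 2335)
b/m = (99919/11102)/2335 = (99919/11102)*(1/2335) = 99919/25923170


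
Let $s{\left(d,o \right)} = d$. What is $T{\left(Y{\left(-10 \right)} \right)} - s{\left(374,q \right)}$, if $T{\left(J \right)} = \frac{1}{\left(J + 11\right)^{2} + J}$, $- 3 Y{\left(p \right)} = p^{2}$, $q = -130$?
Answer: $- \frac{1566677}{4189} \approx -374.0$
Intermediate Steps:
$Y{\left(p \right)} = - \frac{p^{2}}{3}$
$T{\left(J \right)} = \frac{1}{J + \left(11 + J\right)^{2}}$ ($T{\left(J \right)} = \frac{1}{\left(11 + J\right)^{2} + J} = \frac{1}{J + \left(11 + J\right)^{2}}$)
$T{\left(Y{\left(-10 \right)} \right)} - s{\left(374,q \right)} = \frac{1}{- \frac{\left(-10\right)^{2}}{3} + \left(11 - \frac{\left(-10\right)^{2}}{3}\right)^{2}} - 374 = \frac{1}{\left(- \frac{1}{3}\right) 100 + \left(11 - \frac{100}{3}\right)^{2}} - 374 = \frac{1}{- \frac{100}{3} + \left(11 - \frac{100}{3}\right)^{2}} - 374 = \frac{1}{- \frac{100}{3} + \left(- \frac{67}{3}\right)^{2}} - 374 = \frac{1}{- \frac{100}{3} + \frac{4489}{9}} - 374 = \frac{1}{\frac{4189}{9}} - 374 = \frac{9}{4189} - 374 = - \frac{1566677}{4189}$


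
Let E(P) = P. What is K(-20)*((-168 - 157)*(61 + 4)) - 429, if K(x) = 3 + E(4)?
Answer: -148304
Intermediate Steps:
K(x) = 7 (K(x) = 3 + 4 = 7)
K(-20)*((-168 - 157)*(61 + 4)) - 429 = 7*((-168 - 157)*(61 + 4)) - 429 = 7*(-325*65) - 429 = 7*(-21125) - 429 = -147875 - 429 = -148304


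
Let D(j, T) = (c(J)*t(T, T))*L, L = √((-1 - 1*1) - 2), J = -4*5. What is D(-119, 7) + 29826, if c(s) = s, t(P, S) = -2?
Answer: 29826 + 80*I ≈ 29826.0 + 80.0*I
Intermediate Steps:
J = -20
L = 2*I (L = √((-1 - 1) - 2) = √(-2 - 2) = √(-4) = 2*I ≈ 2.0*I)
D(j, T) = 80*I (D(j, T) = (-20*(-2))*(2*I) = 40*(2*I) = 80*I)
D(-119, 7) + 29826 = 80*I + 29826 = 29826 + 80*I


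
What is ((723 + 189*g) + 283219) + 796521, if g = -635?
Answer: 960448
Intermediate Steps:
((723 + 189*g) + 283219) + 796521 = ((723 + 189*(-635)) + 283219) + 796521 = ((723 - 120015) + 283219) + 796521 = (-119292 + 283219) + 796521 = 163927 + 796521 = 960448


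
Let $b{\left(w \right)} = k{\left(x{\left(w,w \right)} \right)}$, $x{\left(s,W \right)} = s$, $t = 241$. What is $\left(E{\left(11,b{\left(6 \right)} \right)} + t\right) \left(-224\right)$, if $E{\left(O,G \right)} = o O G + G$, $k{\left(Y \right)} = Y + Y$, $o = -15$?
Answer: $386848$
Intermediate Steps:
$k{\left(Y \right)} = 2 Y$
$b{\left(w \right)} = 2 w$
$E{\left(O,G \right)} = G - 15 G O$ ($E{\left(O,G \right)} = - 15 O G + G = - 15 G O + G = G - 15 G O$)
$\left(E{\left(11,b{\left(6 \right)} \right)} + t\right) \left(-224\right) = \left(2 \cdot 6 \left(1 - 165\right) + 241\right) \left(-224\right) = \left(12 \left(1 - 165\right) + 241\right) \left(-224\right) = \left(12 \left(-164\right) + 241\right) \left(-224\right) = \left(-1968 + 241\right) \left(-224\right) = \left(-1727\right) \left(-224\right) = 386848$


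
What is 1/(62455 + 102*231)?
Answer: 1/86017 ≈ 1.1626e-5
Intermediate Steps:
1/(62455 + 102*231) = 1/(62455 + 23562) = 1/86017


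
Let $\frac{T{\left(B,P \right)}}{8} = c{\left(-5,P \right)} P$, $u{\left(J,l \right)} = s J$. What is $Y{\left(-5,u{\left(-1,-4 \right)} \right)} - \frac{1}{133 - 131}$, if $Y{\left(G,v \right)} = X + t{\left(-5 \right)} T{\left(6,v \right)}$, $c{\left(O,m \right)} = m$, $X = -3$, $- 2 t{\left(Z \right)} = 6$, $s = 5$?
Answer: $- \frac{1207}{2} \approx -603.5$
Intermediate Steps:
$u{\left(J,l \right)} = 5 J$
$t{\left(Z \right)} = -3$ ($t{\left(Z \right)} = \left(- \frac{1}{2}\right) 6 = -3$)
$T{\left(B,P \right)} = 8 P^{2}$ ($T{\left(B,P \right)} = 8 P P = 8 P^{2}$)
$Y{\left(G,v \right)} = -3 - 24 v^{2}$ ($Y{\left(G,v \right)} = -3 - 3 \cdot 8 v^{2} = -3 - 24 v^{2}$)
$Y{\left(-5,u{\left(-1,-4 \right)} \right)} - \frac{1}{133 - 131} = \left(-3 - 24 \left(5 \left(-1\right)\right)^{2}\right) - \frac{1}{133 - 131} = \left(-3 - 24 \left(-5\right)^{2}\right) - \frac{1}{2} = \left(-3 - 600\right) - \frac{1}{2} = -603 - \frac{1}{2} = - \frac{1207}{2}$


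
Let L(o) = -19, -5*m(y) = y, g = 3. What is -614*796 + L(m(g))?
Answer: -488763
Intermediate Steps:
m(y) = -y/5
-614*796 + L(m(g)) = -614*796 - 19 = -488744 - 19 = -488763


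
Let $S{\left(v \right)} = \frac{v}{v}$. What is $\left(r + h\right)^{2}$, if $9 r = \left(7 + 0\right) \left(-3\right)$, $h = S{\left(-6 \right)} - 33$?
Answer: $\frac{10609}{9} \approx 1178.8$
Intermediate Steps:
$S{\left(v \right)} = 1$
$h = -32$ ($h = 1 - 33 = -32$)
$r = - \frac{7}{3}$ ($r = \frac{\left(7 + 0\right) \left(-3\right)}{9} = \frac{7 \left(-3\right)}{9} = \frac{1}{9} \left(-21\right) = - \frac{7}{3} \approx -2.3333$)
$\left(r + h\right)^{2} = \left(- \frac{7}{3} - 32\right)^{2} = \left(- \frac{103}{3}\right)^{2} = \frac{10609}{9}$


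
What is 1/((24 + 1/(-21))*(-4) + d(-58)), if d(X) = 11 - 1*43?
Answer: -21/2684 ≈ -0.0078241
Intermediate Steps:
d(X) = -32 (d(X) = 11 - 43 = -32)
1/((24 + 1/(-21))*(-4) + d(-58)) = 1/((24 + 1/(-21))*(-4) - 32) = 1/((24 - 1/21)*(-4) - 32) = 1/((503/21)*(-4) - 32) = 1/(-2012/21 - 32) = 1/(-2684/21) = -21/2684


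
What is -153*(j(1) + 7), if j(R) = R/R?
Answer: -1224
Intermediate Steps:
j(R) = 1
-153*(j(1) + 7) = -153*(1 + 7) = -153*8 = -1224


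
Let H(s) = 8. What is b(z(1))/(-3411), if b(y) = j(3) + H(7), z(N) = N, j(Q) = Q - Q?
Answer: -8/3411 ≈ -0.0023454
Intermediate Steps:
j(Q) = 0
b(y) = 8 (b(y) = 0 + 8 = 8)
b(z(1))/(-3411) = 8/(-3411) = 8*(-1/3411) = -8/3411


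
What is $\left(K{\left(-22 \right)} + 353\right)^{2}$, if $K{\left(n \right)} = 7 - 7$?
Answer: $124609$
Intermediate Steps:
$K{\left(n \right)} = 0$
$\left(K{\left(-22 \right)} + 353\right)^{2} = \left(0 + 353\right)^{2} = 353^{2} = 124609$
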